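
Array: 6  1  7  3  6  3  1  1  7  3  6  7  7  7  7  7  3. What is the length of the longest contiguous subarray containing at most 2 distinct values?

Extend right; when distinct count exceeds 2, shrink from the left:
add 6: window [6] (1 distinct), len 1
add 1: window [6, 1] (2 distinct), len 2
add 7: window [1, 7] (2 distinct), len 2
add 3: window [7, 3] (2 distinct), len 2
add 6: window [3, 6] (2 distinct), len 2
add 3: window [3, 6, 3] (2 distinct), len 3
add 1: window [3, 1] (2 distinct), len 2
add 1: window [3, 1, 1] (2 distinct), len 3
add 7: window [1, 1, 7] (2 distinct), len 3
add 3: window [7, 3] (2 distinct), len 2
add 6: window [3, 6] (2 distinct), len 2
add 7: window [6, 7] (2 distinct), len 2
add 7: window [6, 7, 7] (2 distinct), len 3
add 7: window [6, 7, 7, 7] (2 distinct), len 4
add 7: window [6, 7, 7, 7, 7] (2 distinct), len 5
add 7: window [6, 7, 7, 7, 7, 7] (2 distinct), len 6
add 3: window [7, 7, 7, 7, 7, 3] (2 distinct), len 6
Longest length with ≤2 distinct: 6.

6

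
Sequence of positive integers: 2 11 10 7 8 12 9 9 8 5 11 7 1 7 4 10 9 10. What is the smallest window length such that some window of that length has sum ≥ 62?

add 2: running sum 2 < 62
add 11: running sum 13 < 62
add 10: running sum 23 < 62
add 7: running sum 30 < 62
add 8: running sum 38 < 62
add 12: running sum 50 < 62
add 9: running sum 59 < 62
add 9: shortest ending here [11, 10, 7, 8, 12, 9, 9] sum 66, len 7
add 8: shortest ending here [10, 7, 8, 12, 9, 9, 8] sum 63, len 7
add 5: shortest ending here [10, 7, 8, 12, 9, 9, 8, 5] sum 68, len 8
add 11: shortest ending here [8, 12, 9, 9, 8, 5, 11] sum 62, len 7
add 7: shortest ending here [8, 12, 9, 9, 8, 5, 11, 7] sum 69, len 8
add 1: shortest ending here [12, 9, 9, 8, 5, 11, 7, 1] sum 62, len 8
add 7: shortest ending here [12, 9, 9, 8, 5, 11, 7, 1, 7] sum 69, len 9
add 4: shortest ending here [12, 9, 9, 8, 5, 11, 7, 1, 7, 4] sum 73, len 10
add 10: shortest ending here [9, 8, 5, 11, 7, 1, 7, 4, 10] sum 62, len 9
add 9: shortest ending here [8, 5, 11, 7, 1, 7, 4, 10, 9] sum 62, len 9
add 10: shortest ending here [5, 11, 7, 1, 7, 4, 10, 9, 10] sum 64, len 9
Shortest qualifying length: 7.

7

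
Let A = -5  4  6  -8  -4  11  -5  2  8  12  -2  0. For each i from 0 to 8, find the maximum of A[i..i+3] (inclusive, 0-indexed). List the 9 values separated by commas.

6, 6, 11, 11, 11, 11, 12, 12, 12

Sliding a size-4 window across the 12 values:
[-5, 4, 6, -8] → max 6
[4, 6, -8, -4] → max 6
[6, -8, -4, 11] → max 11
[-8, -4, 11, -5] → max 11
[-4, 11, -5, 2] → max 11
[11, -5, 2, 8] → max 11
[-5, 2, 8, 12] → max 12
[2, 8, 12, -2] → max 12
[8, 12, -2, 0] → max 12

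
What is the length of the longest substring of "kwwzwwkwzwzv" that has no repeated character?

add k: [k] len 1
add w: [k, w] len 2
add w (repeat w, move left end past it): [w] len 1
add z: [w, z] len 2
add w (repeat w, move left end past it): [z, w] len 2
add w (repeat w, move left end past it): [w] len 1
add k: [w, k] len 2
add w (repeat w, move left end past it): [k, w] len 2
add z: [k, w, z] len 3
add w (repeat w, move left end past it): [z, w] len 2
add z (repeat z, move left end past it): [w, z] len 2
add v: [w, z, v] len 3
Longest all-distinct length: 3.

3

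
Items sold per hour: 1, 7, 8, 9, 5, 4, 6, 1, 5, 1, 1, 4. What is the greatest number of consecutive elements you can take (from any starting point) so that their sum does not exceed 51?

11

add 1: [1] sum 1, len 1
add 7: [1, 7] sum 8, len 2
add 8: [1, 7, 8] sum 16, len 3
add 9: [1, 7, 8, 9] sum 25, len 4
add 5: [1, 7, 8, 9, 5] sum 30, len 5
add 4: [1, 7, 8, 9, 5, 4] sum 34, len 6
add 6: [1, 7, 8, 9, 5, 4, 6] sum 40, len 7
add 1: [1, 7, 8, 9, 5, 4, 6, 1] sum 41, len 8
add 5: [1, 7, 8, 9, 5, 4, 6, 1, 5] sum 46, len 9
add 1: [1, 7, 8, 9, 5, 4, 6, 1, 5, 1] sum 47, len 10
add 1: [1, 7, 8, 9, 5, 4, 6, 1, 5, 1, 1] sum 48, len 11
add 4: [7, 8, 9, 5, 4, 6, 1, 5, 1, 1, 4] sum 51, len 11
Longest length seen: 11.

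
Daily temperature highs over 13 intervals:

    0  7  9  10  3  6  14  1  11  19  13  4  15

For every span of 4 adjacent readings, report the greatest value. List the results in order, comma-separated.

10, 10, 10, 14, 14, 14, 19, 19, 19, 19

(0, 7, 9, 10) → max 10
(7, 9, 10, 3) → max 10
(9, 10, 3, 6) → max 10
(10, 3, 6, 14) → max 14
(3, 6, 14, 1) → max 14
(6, 14, 1, 11) → max 14
(14, 1, 11, 19) → max 19
(1, 11, 19, 13) → max 19
(11, 19, 13, 4) → max 19
(19, 13, 4, 15) → max 19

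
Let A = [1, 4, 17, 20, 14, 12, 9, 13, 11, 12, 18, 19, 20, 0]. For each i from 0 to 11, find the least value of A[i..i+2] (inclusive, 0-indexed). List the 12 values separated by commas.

Sliding a size-3 window across the 14 values:
1 4 17 → min 1
4 17 20 → min 4
17 20 14 → min 14
20 14 12 → min 12
14 12 9 → min 9
12 9 13 → min 9
9 13 11 → min 9
13 11 12 → min 11
11 12 18 → min 11
12 18 19 → min 12
18 19 20 → min 18
19 20 0 → min 0

1, 4, 14, 12, 9, 9, 9, 11, 11, 12, 18, 0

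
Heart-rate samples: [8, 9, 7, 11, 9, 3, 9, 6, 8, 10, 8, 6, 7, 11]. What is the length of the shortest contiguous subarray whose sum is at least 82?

add 8: running sum 8 < 82
add 9: running sum 17 < 82
add 7: running sum 24 < 82
add 11: running sum 35 < 82
add 9: running sum 44 < 82
add 3: running sum 47 < 82
add 9: running sum 56 < 82
add 6: running sum 62 < 82
add 8: running sum 70 < 82
add 10: running sum 80 < 82
end 10: [8, 9, 7, 11, 9, 3, 9, 6, 8, 10, 8] sum 88, len 11
end 11: [9, 7, 11, 9, 3, 9, 6, 8, 10, 8, 6] sum 86, len 11
end 12: [7, 11, 9, 3, 9, 6, 8, 10, 8, 6, 7] sum 84, len 11
end 13: [11, 9, 3, 9, 6, 8, 10, 8, 6, 7, 11] sum 88, len 11
Shortest qualifying length: 11.

11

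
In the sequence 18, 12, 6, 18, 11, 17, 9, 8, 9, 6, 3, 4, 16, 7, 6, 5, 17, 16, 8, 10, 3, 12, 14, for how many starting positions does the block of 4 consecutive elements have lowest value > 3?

13

[18, 12, 6, 18] → min 6  > 3 ✓
[12, 6, 18, 11] → min 6  > 3 ✓
[6, 18, 11, 17] → min 6  > 3 ✓
[18, 11, 17, 9] → min 9  > 3 ✓
[11, 17, 9, 8] → min 8  > 3 ✓
[17, 9, 8, 9] → min 8  > 3 ✓
[9, 8, 9, 6] → min 6  > 3 ✓
[8, 9, 6, 3] → min 3
[9, 6, 3, 4] → min 3
[6, 3, 4, 16] → min 3
[3, 4, 16, 7] → min 3
[4, 16, 7, 6] → min 4  > 3 ✓
[16, 7, 6, 5] → min 5  > 3 ✓
[7, 6, 5, 17] → min 5  > 3 ✓
[6, 5, 17, 16] → min 5  > 3 ✓
[5, 17, 16, 8] → min 5  > 3 ✓
[17, 16, 8, 10] → min 8  > 3 ✓
[16, 8, 10, 3] → min 3
[8, 10, 3, 12] → min 3
[10, 3, 12, 14] → min 3
13 windows satisfy the condition.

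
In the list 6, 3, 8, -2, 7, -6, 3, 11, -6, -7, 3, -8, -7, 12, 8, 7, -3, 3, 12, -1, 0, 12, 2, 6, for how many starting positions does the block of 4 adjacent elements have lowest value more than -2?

4

[6, 3, 8, -2] → min -2
[3, 8, -2, 7] → min -2
[8, -2, 7, -6] → min -6
[-2, 7, -6, 3] → min -6
[7, -6, 3, 11] → min -6
[-6, 3, 11, -6] → min -6
[3, 11, -6, -7] → min -7
[11, -6, -7, 3] → min -7
[-6, -7, 3, -8] → min -8
[-7, 3, -8, -7] → min -8
[3, -8, -7, 12] → min -8
[-8, -7, 12, 8] → min -8
[-7, 12, 8, 7] → min -7
[12, 8, 7, -3] → min -3
[8, 7, -3, 3] → min -3
[7, -3, 3, 12] → min -3
[-3, 3, 12, -1] → min -3
[3, 12, -1, 0] → min -1  > -2 ✓
[12, -1, 0, 12] → min -1  > -2 ✓
[-1, 0, 12, 2] → min -1  > -2 ✓
[0, 12, 2, 6] → min 0  > -2 ✓
4 windows satisfy the condition.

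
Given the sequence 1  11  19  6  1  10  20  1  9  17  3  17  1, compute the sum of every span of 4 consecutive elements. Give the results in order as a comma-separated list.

(1, 11, 19, 6) → sum 37
(11, 19, 6, 1) → sum 37
(19, 6, 1, 10) → sum 36
(6, 1, 10, 20) → sum 37
(1, 10, 20, 1) → sum 32
(10, 20, 1, 9) → sum 40
(20, 1, 9, 17) → sum 47
(1, 9, 17, 3) → sum 30
(9, 17, 3, 17) → sum 46
(17, 3, 17, 1) → sum 38

37, 37, 36, 37, 32, 40, 47, 30, 46, 38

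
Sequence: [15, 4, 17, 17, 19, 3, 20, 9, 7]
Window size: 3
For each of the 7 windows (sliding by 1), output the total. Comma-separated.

(15, 4, 17) → sum 36
(4, 17, 17) → sum 38
(17, 17, 19) → sum 53
(17, 19, 3) → sum 39
(19, 3, 20) → sum 42
(3, 20, 9) → sum 32
(20, 9, 7) → sum 36

36, 38, 53, 39, 42, 32, 36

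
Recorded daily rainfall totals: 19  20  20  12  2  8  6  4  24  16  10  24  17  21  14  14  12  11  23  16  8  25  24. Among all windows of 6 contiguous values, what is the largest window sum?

112

[19, 20, 20, 12, 2, 8] → sum 81
[20, 20, 12, 2, 8, 6] → sum 68
[20, 12, 2, 8, 6, 4] → sum 52
[12, 2, 8, 6, 4, 24] → sum 56
[2, 8, 6, 4, 24, 16] → sum 60
[8, 6, 4, 24, 16, 10] → sum 68
[6, 4, 24, 16, 10, 24] → sum 84
[4, 24, 16, 10, 24, 17] → sum 95
[24, 16, 10, 24, 17, 21] → sum 112
[16, 10, 24, 17, 21, 14] → sum 102
[10, 24, 17, 21, 14, 14] → sum 100
[24, 17, 21, 14, 14, 12] → sum 102
[17, 21, 14, 14, 12, 11] → sum 89
[21, 14, 14, 12, 11, 23] → sum 95
[14, 14, 12, 11, 23, 16] → sum 90
[14, 12, 11, 23, 16, 8] → sum 84
[12, 11, 23, 16, 8, 25] → sum 95
[11, 23, 16, 8, 25, 24] → sum 107
Largest of these is 112.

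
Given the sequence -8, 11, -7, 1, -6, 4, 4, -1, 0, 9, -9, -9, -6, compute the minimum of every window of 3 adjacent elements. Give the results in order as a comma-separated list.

-8, -7, -7, -6, -6, -1, -1, -1, -9, -9, -9

(-8, 11, -7) → min -8
(11, -7, 1) → min -7
(-7, 1, -6) → min -7
(1, -6, 4) → min -6
(-6, 4, 4) → min -6
(4, 4, -1) → min -1
(4, -1, 0) → min -1
(-1, 0, 9) → min -1
(0, 9, -9) → min -9
(9, -9, -9) → min -9
(-9, -9, -6) → min -9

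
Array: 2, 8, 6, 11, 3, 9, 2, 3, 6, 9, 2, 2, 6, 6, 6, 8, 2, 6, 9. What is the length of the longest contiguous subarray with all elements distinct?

6

add 2: [2] len 1
add 8: [2, 8] len 2
add 6: [2, 8, 6] len 3
add 11: [2, 8, 6, 11] len 4
add 3: [2, 8, 6, 11, 3] len 5
add 9: [2, 8, 6, 11, 3, 9] len 6
add 2 (repeat 2, move left end past it): [8, 6, 11, 3, 9, 2] len 6
add 3 (repeat 3, move left end past it): [9, 2, 3] len 3
add 6: [9, 2, 3, 6] len 4
add 9 (repeat 9, move left end past it): [2, 3, 6, 9] len 4
add 2 (repeat 2, move left end past it): [3, 6, 9, 2] len 4
add 2 (repeat 2, move left end past it): [2] len 1
add 6: [2, 6] len 2
add 6 (repeat 6, move left end past it): [6] len 1
add 6 (repeat 6, move left end past it): [6] len 1
add 8: [6, 8] len 2
add 2: [6, 8, 2] len 3
add 6 (repeat 6, move left end past it): [8, 2, 6] len 3
add 9: [8, 2, 6, 9] len 4
Longest all-distinct length: 6.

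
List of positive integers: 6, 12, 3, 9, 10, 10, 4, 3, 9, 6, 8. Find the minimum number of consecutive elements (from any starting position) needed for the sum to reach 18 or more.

2

Extend right; whenever the sum reaches 18, record the length and shrink from the left:
add 6: running sum 6 < 18
end 1: [6, 12] sum 18, len 2
end 2: [6, 12, 3] sum 21, len 3
end 3: [12, 3, 9] sum 24, len 3
end 4: [9, 10] sum 19, len 2
end 5: [10, 10] sum 20, len 2
end 6: [10, 10, 4] sum 24, len 3
end 7: [10, 10, 4, 3] sum 27, len 4
end 8: [10, 4, 3, 9] sum 26, len 4
end 9: [3, 9, 6] sum 18, len 3
end 10: [9, 6, 8] sum 23, len 3
Shortest qualifying length: 2.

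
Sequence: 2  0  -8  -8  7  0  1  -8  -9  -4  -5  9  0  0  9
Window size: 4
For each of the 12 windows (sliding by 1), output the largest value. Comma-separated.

2, 7, 7, 7, 7, 1, 1, -4, 9, 9, 9, 9

2 0 -8 -8 → max 2
0 -8 -8 7 → max 7
-8 -8 7 0 → max 7
-8 7 0 1 → max 7
7 0 1 -8 → max 7
0 1 -8 -9 → max 1
1 -8 -9 -4 → max 1
-8 -9 -4 -5 → max -4
-9 -4 -5 9 → max 9
-4 -5 9 0 → max 9
-5 9 0 0 → max 9
9 0 0 9 → max 9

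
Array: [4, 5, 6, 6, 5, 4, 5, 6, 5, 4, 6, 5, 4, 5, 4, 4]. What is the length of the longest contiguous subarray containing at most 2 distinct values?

5

add 4: window [4] (1 distinct), len 1
add 5: window [4, 5] (2 distinct), len 2
add 6: window [5, 6] (2 distinct), len 2
add 6: window [5, 6, 6] (2 distinct), len 3
add 5: window [5, 6, 6, 5] (2 distinct), len 4
add 4: window [5, 4] (2 distinct), len 2
add 5: window [5, 4, 5] (2 distinct), len 3
add 6: window [5, 6] (2 distinct), len 2
add 5: window [5, 6, 5] (2 distinct), len 3
add 4: window [5, 4] (2 distinct), len 2
add 6: window [4, 6] (2 distinct), len 2
add 5: window [6, 5] (2 distinct), len 2
add 4: window [5, 4] (2 distinct), len 2
add 5: window [5, 4, 5] (2 distinct), len 3
add 4: window [5, 4, 5, 4] (2 distinct), len 4
add 4: window [5, 4, 5, 4, 4] (2 distinct), len 5
Longest length with ≤2 distinct: 5.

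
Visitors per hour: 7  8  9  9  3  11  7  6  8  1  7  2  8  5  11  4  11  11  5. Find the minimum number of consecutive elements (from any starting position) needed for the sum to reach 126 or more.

add 7: running sum 7 < 126
add 8: running sum 15 < 126
add 9: running sum 24 < 126
add 9: running sum 33 < 126
add 3: running sum 36 < 126
add 11: running sum 47 < 126
add 7: running sum 54 < 126
add 6: running sum 60 < 126
add 8: running sum 68 < 126
add 1: running sum 69 < 126
add 7: running sum 76 < 126
add 2: running sum 78 < 126
add 8: running sum 86 < 126
add 5: running sum 91 < 126
add 11: running sum 102 < 126
add 4: running sum 106 < 126
add 11: running sum 117 < 126
end 17: [7, 8, 9, 9, 3, 11, 7, 6, 8, 1, 7, 2, 8, 5, 11, 4, 11, 11] sum 128, len 18
end 18: [8, 9, 9, 3, 11, 7, 6, 8, 1, 7, 2, 8, 5, 11, 4, 11, 11, 5] sum 126, len 18
Shortest qualifying length: 18.

18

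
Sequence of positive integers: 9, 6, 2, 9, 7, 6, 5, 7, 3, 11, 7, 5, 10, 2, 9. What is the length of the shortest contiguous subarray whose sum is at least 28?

4

add 9: running sum 9 < 28
add 6: running sum 15 < 28
add 2: running sum 17 < 28
add 9: running sum 26 < 28
add 7: shortest ending here [9, 6, 2, 9, 7] sum 33, len 5
add 6: shortest ending here [6, 2, 9, 7, 6] sum 30, len 5
add 5: shortest ending here [2, 9, 7, 6, 5] sum 29, len 5
add 7: shortest ending here [9, 7, 6, 5, 7] sum 34, len 5
add 3: shortest ending here [7, 6, 5, 7, 3] sum 28, len 5
add 11: shortest ending here [6, 5, 7, 3, 11] sum 32, len 5
add 7: shortest ending here [7, 3, 11, 7] sum 28, len 4
add 5: shortest ending here [7, 3, 11, 7, 5] sum 33, len 5
add 10: shortest ending here [11, 7, 5, 10] sum 33, len 4
add 2: shortest ending here [11, 7, 5, 10, 2] sum 35, len 5
add 9: shortest ending here [7, 5, 10, 2, 9] sum 33, len 5
Shortest qualifying length: 4.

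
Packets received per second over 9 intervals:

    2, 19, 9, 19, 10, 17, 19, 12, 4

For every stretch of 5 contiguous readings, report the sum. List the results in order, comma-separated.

Sliding a size-5 window across the 9 values:
(2, 19, 9, 19, 10) → sum 59
(19, 9, 19, 10, 17) → sum 74
(9, 19, 10, 17, 19) → sum 74
(19, 10, 17, 19, 12) → sum 77
(10, 17, 19, 12, 4) → sum 62

59, 74, 74, 77, 62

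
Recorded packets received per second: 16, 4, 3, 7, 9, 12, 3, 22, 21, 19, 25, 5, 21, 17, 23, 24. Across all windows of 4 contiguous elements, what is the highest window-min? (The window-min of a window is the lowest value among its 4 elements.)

19

(16, 4, 3, 7) → min 3
(4, 3, 7, 9) → min 3
(3, 7, 9, 12) → min 3
(7, 9, 12, 3) → min 3
(9, 12, 3, 22) → min 3
(12, 3, 22, 21) → min 3
(3, 22, 21, 19) → min 3
(22, 21, 19, 25) → min 19
(21, 19, 25, 5) → min 5
(19, 25, 5, 21) → min 5
(25, 5, 21, 17) → min 5
(5, 21, 17, 23) → min 5
(21, 17, 23, 24) → min 17
Highest of these is 19.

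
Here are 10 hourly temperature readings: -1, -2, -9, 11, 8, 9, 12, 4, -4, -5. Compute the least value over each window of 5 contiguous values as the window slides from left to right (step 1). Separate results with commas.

-9, -9, -9, 4, -4, -5

Sliding a size-5 window across the 10 values:
(-1, -2, -9, 11, 8) → min -9
(-2, -9, 11, 8, 9) → min -9
(-9, 11, 8, 9, 12) → min -9
(11, 8, 9, 12, 4) → min 4
(8, 9, 12, 4, -4) → min -4
(9, 12, 4, -4, -5) → min -5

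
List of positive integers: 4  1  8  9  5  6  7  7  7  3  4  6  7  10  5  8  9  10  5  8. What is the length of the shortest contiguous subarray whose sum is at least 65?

9

Extend right; whenever the sum reaches 65, record the length and shrink from the left:
add 4: running sum 4 < 65
add 1: running sum 5 < 65
add 8: running sum 13 < 65
add 9: running sum 22 < 65
add 5: running sum 27 < 65
add 6: running sum 33 < 65
add 7: running sum 40 < 65
add 7: running sum 47 < 65
add 7: running sum 54 < 65
add 3: running sum 57 < 65
add 4: running sum 61 < 65
add 6: shortest ending here [4, 1, 8, 9, 5, 6, 7, 7, 7, 3, 4, 6] sum 67, len 12
add 7: shortest ending here [8, 9, 5, 6, 7, 7, 7, 3, 4, 6, 7] sum 69, len 11
add 10: shortest ending here [9, 5, 6, 7, 7, 7, 3, 4, 6, 7, 10] sum 71, len 11
add 5: shortest ending here [5, 6, 7, 7, 7, 3, 4, 6, 7, 10, 5] sum 67, len 11
add 8: shortest ending here [6, 7, 7, 7, 3, 4, 6, 7, 10, 5, 8] sum 70, len 11
add 9: shortest ending here [7, 7, 3, 4, 6, 7, 10, 5, 8, 9] sum 66, len 10
add 10: shortest ending here [7, 3, 4, 6, 7, 10, 5, 8, 9, 10] sum 69, len 10
add 5: shortest ending here [3, 4, 6, 7, 10, 5, 8, 9, 10, 5] sum 67, len 10
add 8: shortest ending here [6, 7, 10, 5, 8, 9, 10, 5, 8] sum 68, len 9
Shortest qualifying length: 9.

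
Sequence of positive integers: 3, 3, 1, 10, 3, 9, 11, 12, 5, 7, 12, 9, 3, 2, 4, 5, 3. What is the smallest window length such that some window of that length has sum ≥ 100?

17

add 3: running sum 3 < 100
add 3: running sum 6 < 100
add 1: running sum 7 < 100
add 10: running sum 17 < 100
add 3: running sum 20 < 100
add 9: running sum 29 < 100
add 11: running sum 40 < 100
add 12: running sum 52 < 100
add 5: running sum 57 < 100
add 7: running sum 64 < 100
add 12: running sum 76 < 100
add 9: running sum 85 < 100
add 3: running sum 88 < 100
add 2: running sum 90 < 100
add 4: running sum 94 < 100
add 5: running sum 99 < 100
add 3: shortest ending here [3, 3, 1, 10, 3, 9, 11, 12, 5, 7, 12, 9, 3, 2, 4, 5, 3] sum 102, len 17
Shortest qualifying length: 17.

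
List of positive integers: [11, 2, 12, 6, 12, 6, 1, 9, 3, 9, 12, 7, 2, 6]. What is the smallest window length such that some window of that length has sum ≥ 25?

3

add 11: running sum 11 < 25
add 2: running sum 13 < 25
end 2: [11, 2, 12] sum 25, len 3
end 3: [11, 2, 12, 6] sum 31, len 4
end 4: [12, 6, 12] sum 30, len 3
end 5: [12, 6, 12, 6] sum 36, len 4
end 6: [6, 12, 6, 1] sum 25, len 4
end 7: [12, 6, 1, 9] sum 28, len 4
end 8: [12, 6, 1, 9, 3] sum 31, len 5
end 9: [6, 1, 9, 3, 9] sum 28, len 5
end 10: [9, 3, 9, 12] sum 33, len 4
end 11: [9, 12, 7] sum 28, len 3
end 12: [9, 12, 7, 2] sum 30, len 4
end 13: [12, 7, 2, 6] sum 27, len 4
Shortest qualifying length: 3.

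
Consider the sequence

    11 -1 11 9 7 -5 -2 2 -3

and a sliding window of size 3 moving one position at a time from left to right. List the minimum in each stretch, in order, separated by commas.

(11, -1, 11) → min -1
(-1, 11, 9) → min -1
(11, 9, 7) → min 7
(9, 7, -5) → min -5
(7, -5, -2) → min -5
(-5, -2, 2) → min -5
(-2, 2, -3) → min -3

-1, -1, 7, -5, -5, -5, -3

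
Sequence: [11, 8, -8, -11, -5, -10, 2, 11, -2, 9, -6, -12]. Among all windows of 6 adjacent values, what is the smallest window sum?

-24

[11, 8, -8, -11, -5, -10] → sum -15
[8, -8, -11, -5, -10, 2] → sum -24
[-8, -11, -5, -10, 2, 11] → sum -21
[-11, -5, -10, 2, 11, -2] → sum -15
[-5, -10, 2, 11, -2, 9] → sum 5
[-10, 2, 11, -2, 9, -6] → sum 4
[2, 11, -2, 9, -6, -12] → sum 2
Smallest of these is -24.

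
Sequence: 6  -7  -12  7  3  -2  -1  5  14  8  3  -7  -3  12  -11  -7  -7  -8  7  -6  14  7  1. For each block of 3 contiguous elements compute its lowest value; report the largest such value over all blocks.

5

Each size-3 window and its min:
(6, -7, -12) → min -12
(-7, -12, 7) → min -12
(-12, 7, 3) → min -12
(7, 3, -2) → min -2
(3, -2, -1) → min -2
(-2, -1, 5) → min -2
(-1, 5, 14) → min -1
(5, 14, 8) → min 5
(14, 8, 3) → min 3
(8, 3, -7) → min -7
(3, -7, -3) → min -7
(-7, -3, 12) → min -7
(-3, 12, -11) → min -11
(12, -11, -7) → min -11
(-11, -7, -7) → min -11
(-7, -7, -8) → min -8
(-7, -8, 7) → min -8
(-8, 7, -6) → min -8
(7, -6, 14) → min -6
(-6, 14, 7) → min -6
(14, 7, 1) → min 1
Largest of these is 5.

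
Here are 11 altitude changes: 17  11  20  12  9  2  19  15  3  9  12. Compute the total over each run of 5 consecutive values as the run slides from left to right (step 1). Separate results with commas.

Sliding a size-5 window across the 11 values:
[17, 11, 20, 12, 9] → sum 69
[11, 20, 12, 9, 2] → sum 54
[20, 12, 9, 2, 19] → sum 62
[12, 9, 2, 19, 15] → sum 57
[9, 2, 19, 15, 3] → sum 48
[2, 19, 15, 3, 9] → sum 48
[19, 15, 3, 9, 12] → sum 58

69, 54, 62, 57, 48, 48, 58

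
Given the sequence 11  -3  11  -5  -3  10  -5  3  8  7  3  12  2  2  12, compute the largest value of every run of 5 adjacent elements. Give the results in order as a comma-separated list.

11, 11, 11, 10, 10, 10, 8, 12, 12, 12, 12

(11, -3, 11, -5, -3) → max 11
(-3, 11, -5, -3, 10) → max 11
(11, -5, -3, 10, -5) → max 11
(-5, -3, 10, -5, 3) → max 10
(-3, 10, -5, 3, 8) → max 10
(10, -5, 3, 8, 7) → max 10
(-5, 3, 8, 7, 3) → max 8
(3, 8, 7, 3, 12) → max 12
(8, 7, 3, 12, 2) → max 12
(7, 3, 12, 2, 2) → max 12
(3, 12, 2, 2, 12) → max 12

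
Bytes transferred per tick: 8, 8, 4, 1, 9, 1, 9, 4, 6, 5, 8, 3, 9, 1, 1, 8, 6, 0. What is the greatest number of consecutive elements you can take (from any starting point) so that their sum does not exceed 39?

Extend to the right; shrink from the left whenever the sum exceeds 39:
[8] sum 8 len 1
[8, 8] sum 16 len 2
[8, 8, 4] sum 20 len 3
[8, 8, 4, 1] sum 21 len 4
[8, 8, 4, 1, 9] sum 30 len 5
[8, 8, 4, 1, 9, 1] sum 31 len 6
[8, 4, 1, 9, 1, 9] sum 32 len 6
[8, 4, 1, 9, 1, 9, 4] sum 36 len 7
[4, 1, 9, 1, 9, 4, 6] sum 34 len 7
[4, 1, 9, 1, 9, 4, 6, 5] sum 39 len 8
[1, 9, 4, 6, 5, 8] sum 33 len 6
[1, 9, 4, 6, 5, 8, 3] sum 36 len 7
[4, 6, 5, 8, 3, 9] sum 35 len 6
[4, 6, 5, 8, 3, 9, 1] sum 36 len 7
[4, 6, 5, 8, 3, 9, 1, 1] sum 37 len 8
[5, 8, 3, 9, 1, 1, 8] sum 35 len 7
[8, 3, 9, 1, 1, 8, 6] sum 36 len 7
[8, 3, 9, 1, 1, 8, 6, 0] sum 36 len 8
Longest length seen: 8.

8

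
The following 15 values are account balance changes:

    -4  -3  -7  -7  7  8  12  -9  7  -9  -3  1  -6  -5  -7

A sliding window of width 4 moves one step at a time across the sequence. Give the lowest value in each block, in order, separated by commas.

[-4, -3, -7, -7] → min -7
[-3, -7, -7, 7] → min -7
[-7, -7, 7, 8] → min -7
[-7, 7, 8, 12] → min -7
[7, 8, 12, -9] → min -9
[8, 12, -9, 7] → min -9
[12, -9, 7, -9] → min -9
[-9, 7, -9, -3] → min -9
[7, -9, -3, 1] → min -9
[-9, -3, 1, -6] → min -9
[-3, 1, -6, -5] → min -6
[1, -6, -5, -7] → min -7

-7, -7, -7, -7, -9, -9, -9, -9, -9, -9, -6, -7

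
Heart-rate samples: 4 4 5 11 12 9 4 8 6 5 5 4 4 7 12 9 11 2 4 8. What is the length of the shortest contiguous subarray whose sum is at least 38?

add 4: running sum 4 < 38
add 4: running sum 8 < 38
add 5: running sum 13 < 38
add 11: running sum 24 < 38
add 12: running sum 36 < 38
add 9: shortest ending here [4, 5, 11, 12, 9] sum 41, len 5
add 4: shortest ending here [5, 11, 12, 9, 4] sum 41, len 5
add 8: shortest ending here [11, 12, 9, 4, 8] sum 44, len 5
add 6: shortest ending here [12, 9, 4, 8, 6] sum 39, len 5
add 5: shortest ending here [12, 9, 4, 8, 6, 5] sum 44, len 6
add 5: shortest ending here [12, 9, 4, 8, 6, 5, 5] sum 49, len 7
add 4: shortest ending here [9, 4, 8, 6, 5, 5, 4] sum 41, len 7
add 4: shortest ending here [9, 4, 8, 6, 5, 5, 4, 4] sum 45, len 8
add 7: shortest ending here [8, 6, 5, 5, 4, 4, 7] sum 39, len 7
add 12: shortest ending here [6, 5, 5, 4, 4, 7, 12] sum 43, len 7
add 9: shortest ending here [5, 4, 4, 7, 12, 9] sum 41, len 6
add 11: shortest ending here [7, 12, 9, 11] sum 39, len 4
add 2: shortest ending here [7, 12, 9, 11, 2] sum 41, len 5
add 4: shortest ending here [12, 9, 11, 2, 4] sum 38, len 5
add 8: shortest ending here [12, 9, 11, 2, 4, 8] sum 46, len 6
Shortest qualifying length: 4.

4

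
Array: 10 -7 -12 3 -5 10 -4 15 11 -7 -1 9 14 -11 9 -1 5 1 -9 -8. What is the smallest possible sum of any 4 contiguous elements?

Window sums for each of the 17 positions:
[10, -7, -12, 3] → sum -6
[-7, -12, 3, -5] → sum -21
[-12, 3, -5, 10] → sum -4
[3, -5, 10, -4] → sum 4
[-5, 10, -4, 15] → sum 16
[10, -4, 15, 11] → sum 32
[-4, 15, 11, -7] → sum 15
[15, 11, -7, -1] → sum 18
[11, -7, -1, 9] → sum 12
[-7, -1, 9, 14] → sum 15
[-1, 9, 14, -11] → sum 11
[9, 14, -11, 9] → sum 21
[14, -11, 9, -1] → sum 11
[-11, 9, -1, 5] → sum 2
[9, -1, 5, 1] → sum 14
[-1, 5, 1, -9] → sum -4
[5, 1, -9, -8] → sum -11
Smallest of these is -21.

-21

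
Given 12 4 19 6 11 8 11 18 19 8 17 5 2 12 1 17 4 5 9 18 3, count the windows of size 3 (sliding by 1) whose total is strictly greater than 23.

15

[12, 4, 19] → sum 35  > 23 ✓
[4, 19, 6] → sum 29  > 23 ✓
[19, 6, 11] → sum 36  > 23 ✓
[6, 11, 8] → sum 25  > 23 ✓
[11, 8, 11] → sum 30  > 23 ✓
[8, 11, 18] → sum 37  > 23 ✓
[11, 18, 19] → sum 48  > 23 ✓
[18, 19, 8] → sum 45  > 23 ✓
[19, 8, 17] → sum 44  > 23 ✓
[8, 17, 5] → sum 30  > 23 ✓
[17, 5, 2] → sum 24  > 23 ✓
[5, 2, 12] → sum 19
[2, 12, 1] → sum 15
[12, 1, 17] → sum 30  > 23 ✓
[1, 17, 4] → sum 22
[17, 4, 5] → sum 26  > 23 ✓
[4, 5, 9] → sum 18
[5, 9, 18] → sum 32  > 23 ✓
[9, 18, 3] → sum 30  > 23 ✓
15 windows satisfy the condition.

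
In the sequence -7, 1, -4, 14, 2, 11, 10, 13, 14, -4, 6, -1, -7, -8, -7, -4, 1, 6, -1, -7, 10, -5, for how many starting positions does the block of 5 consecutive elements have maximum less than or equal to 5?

-7 1 -4 14 2 → max 14
1 -4 14 2 11 → max 14
-4 14 2 11 10 → max 14
14 2 11 10 13 → max 14
2 11 10 13 14 → max 14
11 10 13 14 -4 → max 14
10 13 14 -4 6 → max 14
13 14 -4 6 -1 → max 14
14 -4 6 -1 -7 → max 14
-4 6 -1 -7 -8 → max 6
6 -1 -7 -8 -7 → max 6
-1 -7 -8 -7 -4 → max -1  ≤ 5 ✓
-7 -8 -7 -4 1 → max 1  ≤ 5 ✓
-8 -7 -4 1 6 → max 6
-7 -4 1 6 -1 → max 6
-4 1 6 -1 -7 → max 6
1 6 -1 -7 10 → max 10
6 -1 -7 10 -5 → max 10
2 windows satisfy the condition.

2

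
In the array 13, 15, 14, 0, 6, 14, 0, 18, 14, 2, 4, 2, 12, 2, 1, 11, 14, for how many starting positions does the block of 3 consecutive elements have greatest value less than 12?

(13, 15, 14) → max 15
(15, 14, 0) → max 15
(14, 0, 6) → max 14
(0, 6, 14) → max 14
(6, 14, 0) → max 14
(14, 0, 18) → max 18
(0, 18, 14) → max 18
(18, 14, 2) → max 18
(14, 2, 4) → max 14
(2, 4, 2) → max 4  < 12 ✓
(4, 2, 12) → max 12
(2, 12, 2) → max 12
(12, 2, 1) → max 12
(2, 1, 11) → max 11  < 12 ✓
(1, 11, 14) → max 14
2 windows satisfy the condition.

2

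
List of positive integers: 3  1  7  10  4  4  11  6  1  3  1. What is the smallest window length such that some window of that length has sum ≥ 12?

2

add 3: running sum 3 < 12
add 1: running sum 4 < 12
add 7: running sum 11 < 12
end 3: [7, 10] sum 17, len 2
end 4: [10, 4] sum 14, len 2
end 5: [10, 4, 4] sum 18, len 3
end 6: [4, 11] sum 15, len 2
end 7: [11, 6] sum 17, len 2
end 8: [11, 6, 1] sum 18, len 3
end 9: [11, 6, 1, 3] sum 21, len 4
end 10: [11, 6, 1, 3, 1] sum 22, len 5
Shortest qualifying length: 2.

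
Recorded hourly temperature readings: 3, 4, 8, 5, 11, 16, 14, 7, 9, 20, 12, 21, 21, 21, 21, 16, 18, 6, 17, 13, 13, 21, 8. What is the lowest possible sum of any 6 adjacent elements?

47

[3, 4, 8, 5, 11, 16] → sum 47
[4, 8, 5, 11, 16, 14] → sum 58
[8, 5, 11, 16, 14, 7] → sum 61
[5, 11, 16, 14, 7, 9] → sum 62
[11, 16, 14, 7, 9, 20] → sum 77
[16, 14, 7, 9, 20, 12] → sum 78
[14, 7, 9, 20, 12, 21] → sum 83
[7, 9, 20, 12, 21, 21] → sum 90
[9, 20, 12, 21, 21, 21] → sum 104
[20, 12, 21, 21, 21, 21] → sum 116
[12, 21, 21, 21, 21, 16] → sum 112
[21, 21, 21, 21, 16, 18] → sum 118
[21, 21, 21, 16, 18, 6] → sum 103
[21, 21, 16, 18, 6, 17] → sum 99
[21, 16, 18, 6, 17, 13] → sum 91
[16, 18, 6, 17, 13, 13] → sum 83
[18, 6, 17, 13, 13, 21] → sum 88
[6, 17, 13, 13, 21, 8] → sum 78
Lowest of these is 47.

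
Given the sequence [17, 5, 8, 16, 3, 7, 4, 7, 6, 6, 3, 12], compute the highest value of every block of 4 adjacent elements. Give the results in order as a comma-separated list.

[17, 5, 8, 16] → max 17
[5, 8, 16, 3] → max 16
[8, 16, 3, 7] → max 16
[16, 3, 7, 4] → max 16
[3, 7, 4, 7] → max 7
[7, 4, 7, 6] → max 7
[4, 7, 6, 6] → max 7
[7, 6, 6, 3] → max 7
[6, 6, 3, 12] → max 12

17, 16, 16, 16, 7, 7, 7, 7, 12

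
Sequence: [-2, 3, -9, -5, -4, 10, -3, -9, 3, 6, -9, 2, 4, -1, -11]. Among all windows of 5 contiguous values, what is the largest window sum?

7

Window sums for each of the 11 positions:
[-2, 3, -9, -5, -4] → sum -17
[3, -9, -5, -4, 10] → sum -5
[-9, -5, -4, 10, -3] → sum -11
[-5, -4, 10, -3, -9] → sum -11
[-4, 10, -3, -9, 3] → sum -3
[10, -3, -9, 3, 6] → sum 7
[-3, -9, 3, 6, -9] → sum -12
[-9, 3, 6, -9, 2] → sum -7
[3, 6, -9, 2, 4] → sum 6
[6, -9, 2, 4, -1] → sum 2
[-9, 2, 4, -1, -11] → sum -15
Largest of these is 7.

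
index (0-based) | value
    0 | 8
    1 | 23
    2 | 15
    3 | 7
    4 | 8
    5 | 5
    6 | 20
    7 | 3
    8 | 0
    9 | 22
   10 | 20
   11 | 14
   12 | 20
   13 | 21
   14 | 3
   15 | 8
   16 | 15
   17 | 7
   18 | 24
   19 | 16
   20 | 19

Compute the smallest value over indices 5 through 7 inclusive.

3

Elements at indices 5..7: 5, 20, 3
min(5, 20, 3) = 3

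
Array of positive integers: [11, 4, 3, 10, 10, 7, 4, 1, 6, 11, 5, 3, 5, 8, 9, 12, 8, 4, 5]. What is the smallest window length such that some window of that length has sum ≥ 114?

17

Extend right; whenever the sum reaches 114, record the length and shrink from the left:
add 11: running sum 11 < 114
add 4: running sum 15 < 114
add 3: running sum 18 < 114
add 10: running sum 28 < 114
add 10: running sum 38 < 114
add 7: running sum 45 < 114
add 4: running sum 49 < 114
add 1: running sum 50 < 114
add 6: running sum 56 < 114
add 11: running sum 67 < 114
add 5: running sum 72 < 114
add 3: running sum 75 < 114
add 5: running sum 80 < 114
add 8: running sum 88 < 114
add 9: running sum 97 < 114
add 12: running sum 109 < 114
end 16: [11, 4, 3, 10, 10, 7, 4, 1, 6, 11, 5, 3, 5, 8, 9, 12, 8] sum 117, len 17
end 17: [11, 4, 3, 10, 10, 7, 4, 1, 6, 11, 5, 3, 5, 8, 9, 12, 8, 4] sum 121, len 18
end 18: [4, 3, 10, 10, 7, 4, 1, 6, 11, 5, 3, 5, 8, 9, 12, 8, 4, 5] sum 115, len 18
Shortest qualifying length: 17.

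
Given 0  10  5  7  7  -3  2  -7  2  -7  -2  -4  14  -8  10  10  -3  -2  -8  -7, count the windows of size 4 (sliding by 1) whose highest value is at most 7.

0 10 5 7 → max 10
10 5 7 7 → max 10
5 7 7 -3 → max 7  ≤ 7 ✓
7 7 -3 2 → max 7  ≤ 7 ✓
7 -3 2 -7 → max 7  ≤ 7 ✓
-3 2 -7 2 → max 2  ≤ 7 ✓
2 -7 2 -7 → max 2  ≤ 7 ✓
-7 2 -7 -2 → max 2  ≤ 7 ✓
2 -7 -2 -4 → max 2  ≤ 7 ✓
-7 -2 -4 14 → max 14
-2 -4 14 -8 → max 14
-4 14 -8 10 → max 14
14 -8 10 10 → max 14
-8 10 10 -3 → max 10
10 10 -3 -2 → max 10
10 -3 -2 -8 → max 10
-3 -2 -8 -7 → max -2  ≤ 7 ✓
8 windows satisfy the condition.

8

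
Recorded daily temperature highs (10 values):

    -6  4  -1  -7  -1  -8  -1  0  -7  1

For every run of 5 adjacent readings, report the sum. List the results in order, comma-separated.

-11, -13, -18, -17, -17, -15

Sliding a size-5 window across the 10 values:
[-6, 4, -1, -7, -1] → sum -11
[4, -1, -7, -1, -8] → sum -13
[-1, -7, -1, -8, -1] → sum -18
[-7, -1, -8, -1, 0] → sum -17
[-1, -8, -1, 0, -7] → sum -17
[-8, -1, 0, -7, 1] → sum -15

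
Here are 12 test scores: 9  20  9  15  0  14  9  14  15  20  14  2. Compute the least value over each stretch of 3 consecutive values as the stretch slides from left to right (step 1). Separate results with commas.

9, 9, 0, 0, 0, 9, 9, 14, 14, 2

[9, 20, 9] → min 9
[20, 9, 15] → min 9
[9, 15, 0] → min 0
[15, 0, 14] → min 0
[0, 14, 9] → min 0
[14, 9, 14] → min 9
[9, 14, 15] → min 9
[14, 15, 20] → min 14
[15, 20, 14] → min 14
[20, 14, 2] → min 2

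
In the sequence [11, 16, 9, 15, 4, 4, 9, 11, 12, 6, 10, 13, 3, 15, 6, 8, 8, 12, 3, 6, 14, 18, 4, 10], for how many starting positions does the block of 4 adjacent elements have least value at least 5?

6

(11, 16, 9, 15) → min 9  ≥ 5 ✓
(16, 9, 15, 4) → min 4
(9, 15, 4, 4) → min 4
(15, 4, 4, 9) → min 4
(4, 4, 9, 11) → min 4
(4, 9, 11, 12) → min 4
(9, 11, 12, 6) → min 6  ≥ 5 ✓
(11, 12, 6, 10) → min 6  ≥ 5 ✓
(12, 6, 10, 13) → min 6  ≥ 5 ✓
(6, 10, 13, 3) → min 3
(10, 13, 3, 15) → min 3
(13, 3, 15, 6) → min 3
(3, 15, 6, 8) → min 3
(15, 6, 8, 8) → min 6  ≥ 5 ✓
(6, 8, 8, 12) → min 6  ≥ 5 ✓
(8, 8, 12, 3) → min 3
(8, 12, 3, 6) → min 3
(12, 3, 6, 14) → min 3
(3, 6, 14, 18) → min 3
(6, 14, 18, 4) → min 4
(14, 18, 4, 10) → min 4
6 windows satisfy the condition.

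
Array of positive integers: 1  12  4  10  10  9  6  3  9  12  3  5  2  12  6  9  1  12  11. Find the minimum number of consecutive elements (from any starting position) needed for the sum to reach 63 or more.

8

Extend right; whenever the sum reaches 63, record the length and shrink from the left:
add 1: running sum 1 < 63
add 12: running sum 13 < 63
add 4: running sum 17 < 63
add 10: running sum 27 < 63
add 10: running sum 37 < 63
add 9: running sum 46 < 63
add 6: running sum 52 < 63
add 3: running sum 55 < 63
end 8: [12, 4, 10, 10, 9, 6, 3, 9] sum 63, len 8
end 9: [4, 10, 10, 9, 6, 3, 9, 12] sum 63, len 8
end 10: [4, 10, 10, 9, 6, 3, 9, 12, 3] sum 66, len 9
end 11: [10, 10, 9, 6, 3, 9, 12, 3, 5] sum 67, len 9
end 12: [10, 10, 9, 6, 3, 9, 12, 3, 5, 2] sum 69, len 10
end 13: [10, 9, 6, 3, 9, 12, 3, 5, 2, 12] sum 71, len 10
end 14: [9, 6, 3, 9, 12, 3, 5, 2, 12, 6] sum 67, len 10
end 15: [6, 3, 9, 12, 3, 5, 2, 12, 6, 9] sum 67, len 10
end 16: [6, 3, 9, 12, 3, 5, 2, 12, 6, 9, 1] sum 68, len 11
end 17: [9, 12, 3, 5, 2, 12, 6, 9, 1, 12] sum 71, len 10
end 18: [12, 3, 5, 2, 12, 6, 9, 1, 12, 11] sum 73, len 10
Shortest qualifying length: 8.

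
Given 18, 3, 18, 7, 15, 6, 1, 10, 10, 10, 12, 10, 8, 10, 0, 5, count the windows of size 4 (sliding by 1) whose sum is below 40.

6

(18, 3, 18, 7) → sum 46
(3, 18, 7, 15) → sum 43
(18, 7, 15, 6) → sum 46
(7, 15, 6, 1) → sum 29  < 40 ✓
(15, 6, 1, 10) → sum 32  < 40 ✓
(6, 1, 10, 10) → sum 27  < 40 ✓
(1, 10, 10, 10) → sum 31  < 40 ✓
(10, 10, 10, 12) → sum 42
(10, 10, 12, 10) → sum 42
(10, 12, 10, 8) → sum 40
(12, 10, 8, 10) → sum 40
(10, 8, 10, 0) → sum 28  < 40 ✓
(8, 10, 0, 5) → sum 23  < 40 ✓
6 windows satisfy the condition.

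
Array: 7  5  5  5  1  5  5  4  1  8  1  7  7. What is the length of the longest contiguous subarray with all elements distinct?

[7] len 1
[7, 5] len 2
[5] len 1
[5] len 1
[5, 1] len 2
[1, 5] len 2
[5] len 1
[5, 4] len 2
[5, 4, 1] len 3
[5, 4, 1, 8] len 4
[8, 1] len 2
[8, 1, 7] len 3
[7] len 1
Longest all-distinct length: 4.

4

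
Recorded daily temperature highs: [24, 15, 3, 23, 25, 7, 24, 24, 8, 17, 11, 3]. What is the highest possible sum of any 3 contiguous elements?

56

Each size-3 window and its sum:
(24, 15, 3) → sum 42
(15, 3, 23) → sum 41
(3, 23, 25) → sum 51
(23, 25, 7) → sum 55
(25, 7, 24) → sum 56
(7, 24, 24) → sum 55
(24, 24, 8) → sum 56
(24, 8, 17) → sum 49
(8, 17, 11) → sum 36
(17, 11, 3) → sum 31
Highest of these is 56.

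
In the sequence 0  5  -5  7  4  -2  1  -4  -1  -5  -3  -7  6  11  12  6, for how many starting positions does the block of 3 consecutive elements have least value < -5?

3

[0, 5, -5] → min -5
[5, -5, 7] → min -5
[-5, 7, 4] → min -5
[7, 4, -2] → min -2
[4, -2, 1] → min -2
[-2, 1, -4] → min -4
[1, -4, -1] → min -4
[-4, -1, -5] → min -5
[-1, -5, -3] → min -5
[-5, -3, -7] → min -7  < -5 ✓
[-3, -7, 6] → min -7  < -5 ✓
[-7, 6, 11] → min -7  < -5 ✓
[6, 11, 12] → min 6
[11, 12, 6] → min 6
3 windows satisfy the condition.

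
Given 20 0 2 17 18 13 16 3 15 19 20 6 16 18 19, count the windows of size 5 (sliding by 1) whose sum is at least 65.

8

20 0 2 17 18 → sum 57
0 2 17 18 13 → sum 50
2 17 18 13 16 → sum 66  ≥ 65 ✓
17 18 13 16 3 → sum 67  ≥ 65 ✓
18 13 16 3 15 → sum 65  ≥ 65 ✓
13 16 3 15 19 → sum 66  ≥ 65 ✓
16 3 15 19 20 → sum 73  ≥ 65 ✓
3 15 19 20 6 → sum 63
15 19 20 6 16 → sum 76  ≥ 65 ✓
19 20 6 16 18 → sum 79  ≥ 65 ✓
20 6 16 18 19 → sum 79  ≥ 65 ✓
8 windows satisfy the condition.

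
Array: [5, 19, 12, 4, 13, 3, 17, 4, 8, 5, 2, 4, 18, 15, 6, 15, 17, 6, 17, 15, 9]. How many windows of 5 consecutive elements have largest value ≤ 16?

[5, 19, 12, 4, 13] → max 19
[19, 12, 4, 13, 3] → max 19
[12, 4, 13, 3, 17] → max 17
[4, 13, 3, 17, 4] → max 17
[13, 3, 17, 4, 8] → max 17
[3, 17, 4, 8, 5] → max 17
[17, 4, 8, 5, 2] → max 17
[4, 8, 5, 2, 4] → max 8  ≤ 16 ✓
[8, 5, 2, 4, 18] → max 18
[5, 2, 4, 18, 15] → max 18
[2, 4, 18, 15, 6] → max 18
[4, 18, 15, 6, 15] → max 18
[18, 15, 6, 15, 17] → max 18
[15, 6, 15, 17, 6] → max 17
[6, 15, 17, 6, 17] → max 17
[15, 17, 6, 17, 15] → max 17
[17, 6, 17, 15, 9] → max 17
1 window satisfy the condition.

1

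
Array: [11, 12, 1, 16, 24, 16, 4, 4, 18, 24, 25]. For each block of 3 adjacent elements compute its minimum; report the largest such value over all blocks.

18

Each size-3 window and its min:
(11, 12, 1) → min 1
(12, 1, 16) → min 1
(1, 16, 24) → min 1
(16, 24, 16) → min 16
(24, 16, 4) → min 4
(16, 4, 4) → min 4
(4, 4, 18) → min 4
(4, 18, 24) → min 4
(18, 24, 25) → min 18
Largest of these is 18.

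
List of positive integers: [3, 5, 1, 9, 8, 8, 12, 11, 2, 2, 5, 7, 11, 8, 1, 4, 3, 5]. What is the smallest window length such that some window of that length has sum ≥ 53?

7

add 3: running sum 3 < 53
add 5: running sum 8 < 53
add 1: running sum 9 < 53
add 9: running sum 18 < 53
add 8: running sum 26 < 53
add 8: running sum 34 < 53
add 12: running sum 46 < 53
end 7: [5, 1, 9, 8, 8, 12, 11] sum 54, len 7
end 8: [5, 1, 9, 8, 8, 12, 11, 2] sum 56, len 8
end 9: [1, 9, 8, 8, 12, 11, 2, 2] sum 53, len 8
end 10: [9, 8, 8, 12, 11, 2, 2, 5] sum 57, len 8
end 11: [8, 8, 12, 11, 2, 2, 5, 7] sum 55, len 8
end 12: [8, 12, 11, 2, 2, 5, 7, 11] sum 58, len 8
end 13: [12, 11, 2, 2, 5, 7, 11, 8] sum 58, len 8
end 14: [12, 11, 2, 2, 5, 7, 11, 8, 1] sum 59, len 9
end 15: [12, 11, 2, 2, 5, 7, 11, 8, 1, 4] sum 63, len 10
end 16: [11, 2, 2, 5, 7, 11, 8, 1, 4, 3] sum 54, len 10
end 17: [11, 2, 2, 5, 7, 11, 8, 1, 4, 3, 5] sum 59, len 11
Shortest qualifying length: 7.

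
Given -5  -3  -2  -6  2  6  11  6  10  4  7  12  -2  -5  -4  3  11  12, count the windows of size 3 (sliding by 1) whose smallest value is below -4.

7

[-5, -3, -2] → min -5  < -4 ✓
[-3, -2, -6] → min -6  < -4 ✓
[-2, -6, 2] → min -6  < -4 ✓
[-6, 2, 6] → min -6  < -4 ✓
[2, 6, 11] → min 2
[6, 11, 6] → min 6
[11, 6, 10] → min 6
[6, 10, 4] → min 4
[10, 4, 7] → min 4
[4, 7, 12] → min 4
[7, 12, -2] → min -2
[12, -2, -5] → min -5  < -4 ✓
[-2, -5, -4] → min -5  < -4 ✓
[-5, -4, 3] → min -5  < -4 ✓
[-4, 3, 11] → min -4
[3, 11, 12] → min 3
7 windows satisfy the condition.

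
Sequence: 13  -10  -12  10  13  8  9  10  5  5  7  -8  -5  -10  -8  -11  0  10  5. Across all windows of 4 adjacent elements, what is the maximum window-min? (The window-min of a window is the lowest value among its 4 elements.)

8

13 -10 -12 10 → min -12
-10 -12 10 13 → min -12
-12 10 13 8 → min -12
10 13 8 9 → min 8
13 8 9 10 → min 8
8 9 10 5 → min 5
9 10 5 5 → min 5
10 5 5 7 → min 5
5 5 7 -8 → min -8
5 7 -8 -5 → min -8
7 -8 -5 -10 → min -10
-8 -5 -10 -8 → min -10
-5 -10 -8 -11 → min -11
-10 -8 -11 0 → min -11
-8 -11 0 10 → min -11
-11 0 10 5 → min -11
Maximum of these is 8.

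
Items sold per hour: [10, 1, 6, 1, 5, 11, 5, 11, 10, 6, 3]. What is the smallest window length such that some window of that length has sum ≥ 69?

11

add 10: running sum 10 < 69
add 1: running sum 11 < 69
add 6: running sum 17 < 69
add 1: running sum 18 < 69
add 5: running sum 23 < 69
add 11: running sum 34 < 69
add 5: running sum 39 < 69
add 11: running sum 50 < 69
add 10: running sum 60 < 69
add 6: running sum 66 < 69
add 3: shortest ending here [10, 1, 6, 1, 5, 11, 5, 11, 10, 6, 3] sum 69, len 11
Shortest qualifying length: 11.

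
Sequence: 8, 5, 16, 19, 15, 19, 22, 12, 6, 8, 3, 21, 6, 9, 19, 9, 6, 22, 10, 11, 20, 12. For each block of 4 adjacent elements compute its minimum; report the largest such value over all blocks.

15

[8, 5, 16, 19] → min 5
[5, 16, 19, 15] → min 5
[16, 19, 15, 19] → min 15
[19, 15, 19, 22] → min 15
[15, 19, 22, 12] → min 12
[19, 22, 12, 6] → min 6
[22, 12, 6, 8] → min 6
[12, 6, 8, 3] → min 3
[6, 8, 3, 21] → min 3
[8, 3, 21, 6] → min 3
[3, 21, 6, 9] → min 3
[21, 6, 9, 19] → min 6
[6, 9, 19, 9] → min 6
[9, 19, 9, 6] → min 6
[19, 9, 6, 22] → min 6
[9, 6, 22, 10] → min 6
[6, 22, 10, 11] → min 6
[22, 10, 11, 20] → min 10
[10, 11, 20, 12] → min 10
Largest of these is 15.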